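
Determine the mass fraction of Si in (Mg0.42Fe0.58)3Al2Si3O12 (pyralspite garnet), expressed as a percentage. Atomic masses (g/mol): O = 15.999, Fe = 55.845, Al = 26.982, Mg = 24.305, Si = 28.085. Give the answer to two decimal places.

Formula mass = 1.26·24.305 + 1.74·55.845 + 2·26.982 + 3·28.085 + 12·15.999 = 458.002 g/mol, of which 84.255 g is Si.
So Si makes up 84.255/458.002 = 0.1840 of the mass, i.e. 18.40%.

18.40 mass %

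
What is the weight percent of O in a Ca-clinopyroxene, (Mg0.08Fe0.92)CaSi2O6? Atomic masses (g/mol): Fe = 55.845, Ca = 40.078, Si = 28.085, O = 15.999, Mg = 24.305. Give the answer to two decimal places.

39.09 wt%

Molar mass of (Mg0.08Fe0.92)CaSi2O6: 0.08·24.305 + 0.92·55.845 + 1·40.078 + 2·28.085 + 6·15.999 = 245.564 g/mol.
Mass of O per formula unit: 6 × 15.999 = 95.994 g.
Weight fraction O = 95.994 / 245.564 = 0.3909.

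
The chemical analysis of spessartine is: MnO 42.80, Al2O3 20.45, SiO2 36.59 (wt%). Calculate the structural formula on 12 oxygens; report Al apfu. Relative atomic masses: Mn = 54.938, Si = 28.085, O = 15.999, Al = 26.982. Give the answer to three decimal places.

MnO: 42.80/70.937 = 0.60335 mol → 0.60335 mol Mn, 0.60335 mol O.
Al2O3: 20.45/101.961 = 0.20057 mol → 0.40114 mol Al, 0.60171 mol O.
SiO2: 36.59/60.083 = 0.60899 mol → 0.60899 mol Si, 1.21798 mol O.
Total oxygen = 2.42304 mol. Normalization factor = 12/2.42304 = 4.95246.
Al per 12 O = 0.40114 × 4.95246 = 1.987.

1.987 Al apfu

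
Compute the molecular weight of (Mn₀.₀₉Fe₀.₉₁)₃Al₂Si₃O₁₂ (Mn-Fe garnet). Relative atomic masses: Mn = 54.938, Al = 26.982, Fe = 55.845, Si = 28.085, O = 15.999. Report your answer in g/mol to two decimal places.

497.50 g/mol

The formula mass is the sum 0.27·54.938 + 2.73·55.845 + 2·26.982 + 3·28.085 + 12·15.999.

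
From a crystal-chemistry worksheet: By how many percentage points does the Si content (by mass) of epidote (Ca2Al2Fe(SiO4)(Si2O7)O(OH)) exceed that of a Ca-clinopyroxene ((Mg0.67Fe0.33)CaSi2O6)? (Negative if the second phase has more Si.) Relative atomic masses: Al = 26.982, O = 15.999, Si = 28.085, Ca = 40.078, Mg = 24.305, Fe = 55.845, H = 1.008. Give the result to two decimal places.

-7.31 percentage points

Si in Ca2Al2Fe(SiO4)(Si2O7)O(OH): molar mass 483.215 g/mol; 3×28.085 = 84.255 g → 17.44 wt%.
Si in (Mg0.67Fe0.33)CaSi2O6: molar mass 226.955 g/mol; 2×28.085 = 56.170 g → 24.75 wt%.
Difference = 17.44 − 24.75 = -7.31 percentage points.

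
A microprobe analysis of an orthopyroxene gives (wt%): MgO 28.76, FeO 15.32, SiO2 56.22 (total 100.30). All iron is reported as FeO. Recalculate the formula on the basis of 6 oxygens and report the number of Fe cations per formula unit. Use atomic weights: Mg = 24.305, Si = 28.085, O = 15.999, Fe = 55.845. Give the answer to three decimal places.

0.457 Fe apfu

28.76 wt% MgO ÷ 40.304 g/mol = 0.71358 mol, giving 0.71358 Mg and 0.71358 O.
15.32 wt% FeO ÷ 71.844 g/mol = 0.21324 mol, giving 0.21324 Fe and 0.21324 O.
56.22 wt% SiO2 ÷ 60.083 g/mol = 0.93571 mol, giving 0.93571 Si and 1.87142 O.
Oxygen sums to 2.79824; scaling by 6/2.79824 = 2.14420 puts the formula on 6 O.
Fe: 0.21324 × 2.14420 = 0.457 atoms per formula unit.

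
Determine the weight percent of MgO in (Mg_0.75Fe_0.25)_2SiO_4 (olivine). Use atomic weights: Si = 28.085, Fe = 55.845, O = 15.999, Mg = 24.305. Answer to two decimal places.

M((Mg_0.75Fe_0.25)_2SiO_4) = 156.461 g/mol; M(MgO) = 40.304 g/mol.
Moles MgO per formula unit = 1.50 Mg ÷ 1 = 1.5000.
MgO fraction = (1.5000 × 40.304) / 156.461 = 60.456/156.461 = 0.3864.

38.64 wt%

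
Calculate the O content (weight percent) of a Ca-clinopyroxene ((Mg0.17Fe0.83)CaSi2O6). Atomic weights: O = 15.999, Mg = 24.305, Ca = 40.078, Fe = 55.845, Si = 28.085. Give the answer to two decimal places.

39.55 weight percent

Formula mass = 0.17×24.305 + 0.83×55.845 + 1×40.078 + 2×28.085 + 6×15.999 = 242.725 g/mol, of which 95.994 g is O.
So O makes up 95.994/242.725 = 0.3955 of the mass, i.e. 39.55%.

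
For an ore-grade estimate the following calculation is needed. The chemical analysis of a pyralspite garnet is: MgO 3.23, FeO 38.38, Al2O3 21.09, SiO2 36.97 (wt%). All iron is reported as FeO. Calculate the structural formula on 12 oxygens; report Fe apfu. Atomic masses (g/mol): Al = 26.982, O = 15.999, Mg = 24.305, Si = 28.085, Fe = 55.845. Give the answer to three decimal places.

2.600 Fe apfu

MgO (M=40.304): mol = 0.08014; Mg = 0.08014, O = 0.08014.
FeO (M=71.844): mol = 0.53421; Fe = 0.53421, O = 0.53421.
Al2O3 (M=101.961): mol = 0.20684; Al = 0.41368, O = 0.62052.
SiO2 (M=60.083): mol = 0.61532; Si = 0.61532, O = 1.23064.
ΣO = 2.46551; factor = 12/ΣO = 4.86715.
Fe apfu = 0.53421 × 4.86715 = 2.600.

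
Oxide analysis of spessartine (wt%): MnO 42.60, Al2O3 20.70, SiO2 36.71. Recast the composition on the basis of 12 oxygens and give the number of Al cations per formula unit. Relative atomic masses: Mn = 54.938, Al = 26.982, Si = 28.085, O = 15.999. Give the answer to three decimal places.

2.004 Al apfu

42.60 wt% MnO ÷ 70.937 g/mol = 0.60053 mol, giving 0.60053 Mn and 0.60053 O.
20.70 wt% Al2O3 ÷ 101.961 g/mol = 0.20302 mol, giving 0.40604 Al and 0.60906 O.
36.71 wt% SiO2 ÷ 60.083 g/mol = 0.61099 mol, giving 0.61099 Si and 1.22198 O.
Oxygen sums to 2.43157; scaling by 12/2.43157 = 4.93508 puts the formula on 12 O.
Al: 0.40604 × 4.93508 = 2.004 atoms per formula unit.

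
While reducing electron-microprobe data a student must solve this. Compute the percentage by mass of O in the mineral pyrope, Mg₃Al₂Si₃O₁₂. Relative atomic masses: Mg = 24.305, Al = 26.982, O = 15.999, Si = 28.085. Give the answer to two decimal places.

47.63 mass %

Molar mass of Mg₃Al₂Si₃O₁₂: 3·24.305 + 2·26.982 + 3·28.085 + 12·15.999 = 403.122 g/mol.
Mass of O per formula unit: 12 × 15.999 = 191.988 g.
Weight fraction O = 191.988 / 403.122 = 0.4763.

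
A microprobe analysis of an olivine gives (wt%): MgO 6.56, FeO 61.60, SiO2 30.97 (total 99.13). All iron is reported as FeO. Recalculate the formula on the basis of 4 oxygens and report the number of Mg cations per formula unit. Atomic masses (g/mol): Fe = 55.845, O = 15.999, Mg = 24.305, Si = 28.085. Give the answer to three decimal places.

0.317 Mg apfu

MgO (M=40.304): mol = 0.16276; Mg = 0.16276, O = 0.16276.
FeO (M=71.844): mol = 0.85741; Fe = 0.85741, O = 0.85741.
SiO2 (M=60.083): mol = 0.51545; Si = 0.51545, O = 1.03090.
ΣO = 2.05107; factor = 4/ΣO = 1.95020.
Mg apfu = 0.16276 × 1.95020 = 0.317.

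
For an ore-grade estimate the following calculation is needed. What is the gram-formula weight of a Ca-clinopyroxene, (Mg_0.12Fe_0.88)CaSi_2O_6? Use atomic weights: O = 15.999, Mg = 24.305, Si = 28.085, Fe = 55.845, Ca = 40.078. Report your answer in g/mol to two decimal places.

244.30 g/mol

M = 0.12*24.305 + 0.88*55.845 + 1*40.078 + 2*28.085 + 6*15.999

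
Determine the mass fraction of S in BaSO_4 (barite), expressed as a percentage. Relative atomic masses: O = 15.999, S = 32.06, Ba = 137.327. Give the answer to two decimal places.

13.74 mass %

Formula mass = 1×137.327 + 1×32.06 + 4×15.999 = 233.383 g/mol, of which 32.060 g is S.
So S makes up 32.060/233.383 = 0.1374 of the mass, i.e. 13.74%.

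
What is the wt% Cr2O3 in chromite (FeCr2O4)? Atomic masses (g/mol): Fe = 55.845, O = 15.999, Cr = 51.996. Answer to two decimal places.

Formula mass = 223.833 g/mol.
2 Cr → 1.0000 mol Cr2O3 per formula unit; M(Cr2O3) = 151.989, so Cr2O3 mass = 151.989 g.
151.989/223.833 × 100 = 67.90 wt%.

67.90 wt%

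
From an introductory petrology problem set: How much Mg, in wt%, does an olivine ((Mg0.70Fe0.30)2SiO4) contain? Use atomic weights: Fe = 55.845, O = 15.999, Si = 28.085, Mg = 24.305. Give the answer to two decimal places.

21.32 wt%

Molar mass of (Mg0.70Fe0.30)2SiO4: 1.40·24.305 + 0.60·55.845 + 1·28.085 + 4·15.999 = 159.615 g/mol.
Mass of Mg per formula unit: 1.40 × 24.305 = 34.027 g.
Weight fraction Mg = 34.027 / 159.615 = 0.2132.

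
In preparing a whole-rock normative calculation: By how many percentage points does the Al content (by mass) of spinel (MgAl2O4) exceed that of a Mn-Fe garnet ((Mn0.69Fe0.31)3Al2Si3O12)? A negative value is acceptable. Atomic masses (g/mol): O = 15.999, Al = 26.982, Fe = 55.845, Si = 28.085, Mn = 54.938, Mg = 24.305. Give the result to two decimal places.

27.05 percentage points

First mineral: 53.964 g Al in 142.265 g formula = 37.93 wt% Al.
Second mineral: 53.964 g Al in 495.865 g formula = 10.88 wt% Al.
37.93% − 10.88% gives a difference of 27.05 percentage points.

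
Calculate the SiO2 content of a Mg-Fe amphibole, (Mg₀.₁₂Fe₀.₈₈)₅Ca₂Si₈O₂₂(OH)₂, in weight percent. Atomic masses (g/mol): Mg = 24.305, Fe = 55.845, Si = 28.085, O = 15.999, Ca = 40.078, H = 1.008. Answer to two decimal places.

M((Mg₀.₁₂Fe₀.₈₈)₅Ca₂Si₈O₂₂(OH)₂) = 951.129 g/mol; M(SiO2) = 60.083 g/mol.
Moles SiO2 per formula unit = 8 Si ÷ 1 = 8.0000.
SiO2 fraction = (8.0000 × 60.083) / 951.129 = 480.664/951.129 = 0.5054.

50.54 wt%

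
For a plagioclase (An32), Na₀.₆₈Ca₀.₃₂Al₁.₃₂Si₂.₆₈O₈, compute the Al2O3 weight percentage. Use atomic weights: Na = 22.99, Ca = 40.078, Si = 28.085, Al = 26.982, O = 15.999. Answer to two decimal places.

Molar mass of Na₀.₆₈Ca₀.₃₂Al₁.₃₂Si₂.₆₈O₈ = 0.68·22.99 + 0.32·40.078 + 1.32·26.982 + 2.68·28.085 + 8·15.999 = 267.334 g/mol.
Each formula unit contains 1.32 Al, equivalent to 1.32/2 = 0.6600 mol Al2O3.
M(Al2O3) = 2×26.982 + 3×15.999 = 101.961 g/mol.
Mass of Al2O3 per formula unit = 0.6600 × 101.961 = 67.294 g.
Al2O3 wt% = 67.294 / 267.334 × 100 = 25.17%.

25.17 wt%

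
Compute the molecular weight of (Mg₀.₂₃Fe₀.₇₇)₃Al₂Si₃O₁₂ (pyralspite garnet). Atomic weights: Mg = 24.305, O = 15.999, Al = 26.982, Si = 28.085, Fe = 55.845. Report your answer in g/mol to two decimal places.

475.98 g/mol

The formula mass is the sum 0.69·24.305 + 2.31·55.845 + 2·26.982 + 3·28.085 + 12·15.999.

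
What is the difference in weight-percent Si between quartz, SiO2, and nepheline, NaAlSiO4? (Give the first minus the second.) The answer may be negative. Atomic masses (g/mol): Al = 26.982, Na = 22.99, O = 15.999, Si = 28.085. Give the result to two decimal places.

Si in SiO2: molar mass 60.083 g/mol; 1×28.085 = 28.085 g → 46.74 wt%.
Si in NaAlSiO4: molar mass 142.053 g/mol; 1×28.085 = 28.085 g → 19.77 wt%.
Difference = 46.74 − 19.77 = 26.97 percentage points.

26.97 percentage points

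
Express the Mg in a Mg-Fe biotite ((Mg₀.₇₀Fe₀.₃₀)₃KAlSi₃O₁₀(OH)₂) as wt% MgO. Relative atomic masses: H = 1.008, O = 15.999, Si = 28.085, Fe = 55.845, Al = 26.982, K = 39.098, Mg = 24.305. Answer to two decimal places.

18.99 wt%

Molar mass of (Mg₀.₇₀Fe₀.₃₀)₃KAlSi₃O₁₀(OH)₂ = 2.10×24.305 + 0.90×55.845 + 1×39.098 + 1×26.982 + 3×28.085 + 12×15.999 + 2×1.008 = 445.640 g/mol.
Each formula unit contains 2.10 Mg, equivalent to 2.10/1 = 2.1000 mol MgO.
M(MgO) = 1×24.305 + 1×15.999 = 40.304 g/mol.
Mass of MgO per formula unit = 2.1000 × 40.304 = 84.638 g.
MgO wt% = 84.638 / 445.640 × 100 = 18.99%.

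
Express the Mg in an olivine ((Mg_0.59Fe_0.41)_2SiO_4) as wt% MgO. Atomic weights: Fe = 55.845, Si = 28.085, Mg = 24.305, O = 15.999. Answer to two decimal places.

28.55 wt%

Formula mass = 166.554 g/mol.
1.18 Mg → 1.1800 mol MgO per formula unit; M(MgO) = 40.304, so MgO mass = 47.559 g.
47.559/166.554 × 100 = 28.55 wt%.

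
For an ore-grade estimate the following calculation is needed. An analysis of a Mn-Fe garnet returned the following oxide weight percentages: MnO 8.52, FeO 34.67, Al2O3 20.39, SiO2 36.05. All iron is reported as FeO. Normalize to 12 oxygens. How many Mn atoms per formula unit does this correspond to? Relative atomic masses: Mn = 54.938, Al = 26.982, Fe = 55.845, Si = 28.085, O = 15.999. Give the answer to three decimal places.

MnO (M=70.937): mol = 0.12011; Mn = 0.12011, O = 0.12011.
FeO (M=71.844): mol = 0.48257; Fe = 0.48257, O = 0.48257.
Al2O3 (M=101.961): mol = 0.19998; Al = 0.39996, O = 0.59994.
SiO2 (M=60.083): mol = 0.60000; Si = 0.60000, O = 1.20000.
ΣO = 2.40262; factor = 12/ΣO = 4.99455.
Mn apfu = 0.12011 × 4.99455 = 0.600.

0.600 Mn apfu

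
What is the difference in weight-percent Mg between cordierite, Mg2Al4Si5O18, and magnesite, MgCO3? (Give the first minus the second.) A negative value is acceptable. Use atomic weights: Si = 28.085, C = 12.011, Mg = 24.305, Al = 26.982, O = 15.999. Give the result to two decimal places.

Mg in Mg2Al4Si5O18: molar mass 584.945 g/mol; 2×24.305 = 48.610 g → 8.31 wt%.
Mg in MgCO3: molar mass 84.313 g/mol; 1×24.305 = 24.305 g → 28.83 wt%.
Difference = 8.31 − 28.83 = -20.52 percentage points.

-20.52 percentage points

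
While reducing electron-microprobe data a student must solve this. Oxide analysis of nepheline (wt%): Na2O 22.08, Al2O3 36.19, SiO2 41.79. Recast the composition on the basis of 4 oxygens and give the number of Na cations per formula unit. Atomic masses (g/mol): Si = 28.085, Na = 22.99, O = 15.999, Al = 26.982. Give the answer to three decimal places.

22.08 wt% Na2O ÷ 61.979 g/mol = 0.35625 mol, giving 0.71250 Na and 0.35625 O.
36.19 wt% Al2O3 ÷ 101.961 g/mol = 0.35494 mol, giving 0.70988 Al and 1.06482 O.
41.79 wt% SiO2 ÷ 60.083 g/mol = 0.69554 mol, giving 0.69554 Si and 1.39108 O.
Oxygen sums to 2.81215; scaling by 4/2.81215 = 1.42240 puts the formula on 4 O.
Na: 0.71250 × 1.42240 = 1.013 atoms per formula unit.

1.013 Na apfu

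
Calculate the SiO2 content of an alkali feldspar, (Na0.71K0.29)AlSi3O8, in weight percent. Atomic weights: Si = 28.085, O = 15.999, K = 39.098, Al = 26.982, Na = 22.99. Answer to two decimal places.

M((Na0.71K0.29)AlSi3O8) = 266.890 g/mol; M(SiO2) = 60.083 g/mol.
Moles SiO2 per formula unit = 3 Si ÷ 1 = 3.0000.
SiO2 fraction = (3.0000 × 60.083) / 266.890 = 180.249/266.890 = 0.6754.

67.54 wt%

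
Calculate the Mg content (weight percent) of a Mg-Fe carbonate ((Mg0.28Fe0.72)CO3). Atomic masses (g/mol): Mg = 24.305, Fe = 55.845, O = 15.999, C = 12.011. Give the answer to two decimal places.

M((Mg0.28Fe0.72)CO3) = 107.022 g/mol.
Mg contributes 0.28 × 24.305 = 6.805 g per mole.
6.805/107.022 = 0.0636 → 6.36%.

6.36 weight percent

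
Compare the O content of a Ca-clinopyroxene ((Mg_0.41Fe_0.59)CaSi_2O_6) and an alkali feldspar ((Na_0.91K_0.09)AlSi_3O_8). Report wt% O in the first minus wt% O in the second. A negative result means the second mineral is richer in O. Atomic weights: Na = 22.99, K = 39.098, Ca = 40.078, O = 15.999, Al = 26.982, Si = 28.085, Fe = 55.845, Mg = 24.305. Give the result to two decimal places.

M((Mg_0.41Fe_0.59)CaSi_2O_6) = 235.156 g/mol, so wt% O = 95.994/235.156 × 100 = 40.82%.
M((Na_0.91K_0.09)AlSi_3O_8) = 263.669 g/mol, so wt% O = 127.992/263.669 × 100 = 48.54%.
40.82 − 48.54 = -7.72 pp.

-7.72 percentage points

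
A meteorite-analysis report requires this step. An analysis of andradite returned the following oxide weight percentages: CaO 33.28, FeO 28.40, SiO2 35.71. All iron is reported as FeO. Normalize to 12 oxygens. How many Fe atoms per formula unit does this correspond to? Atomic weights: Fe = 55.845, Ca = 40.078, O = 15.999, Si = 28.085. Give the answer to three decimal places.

2.179 Fe apfu

CaO: 33.28/56.077 = 0.59347 mol → 0.59347 mol Ca, 0.59347 mol O.
FeO: 28.40/71.844 = 0.39530 mol → 0.39530 mol Fe, 0.39530 mol O.
SiO2: 35.71/60.083 = 0.59434 mol → 0.59434 mol Si, 1.18868 mol O.
Total oxygen = 2.17745 mol. Normalization factor = 12/2.17745 = 5.51103.
Fe per 12 O = 0.39530 × 5.51103 = 2.179.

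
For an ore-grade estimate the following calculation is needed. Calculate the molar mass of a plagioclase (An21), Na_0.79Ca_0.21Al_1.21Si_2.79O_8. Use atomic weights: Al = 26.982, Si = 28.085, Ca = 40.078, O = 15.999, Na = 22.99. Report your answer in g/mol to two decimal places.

M = 0.79·22.99 + 0.21·40.078 + 1.21·26.982 + 2.79·28.085 + 8·15.999

265.58 g/mol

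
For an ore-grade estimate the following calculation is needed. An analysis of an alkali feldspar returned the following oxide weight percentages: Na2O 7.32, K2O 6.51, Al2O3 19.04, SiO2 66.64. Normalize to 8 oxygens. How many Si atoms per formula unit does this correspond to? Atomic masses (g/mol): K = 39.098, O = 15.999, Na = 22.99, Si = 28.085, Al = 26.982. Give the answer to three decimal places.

7.32 wt% Na2O ÷ 61.979 g/mol = 0.11810 mol, giving 0.23620 Na and 0.11810 O.
6.51 wt% K2O ÷ 94.195 g/mol = 0.06911 mol, giving 0.13822 K and 0.06911 O.
19.04 wt% Al2O3 ÷ 101.961 g/mol = 0.18674 mol, giving 0.37348 Al and 0.56022 O.
66.64 wt% SiO2 ÷ 60.083 g/mol = 1.10913 mol, giving 1.10913 Si and 2.21826 O.
Oxygen sums to 2.96569; scaling by 8/2.96569 = 2.69752 puts the formula on 8 O.
Si: 1.10913 × 2.69752 = 2.992 atoms per formula unit.

2.992 Si apfu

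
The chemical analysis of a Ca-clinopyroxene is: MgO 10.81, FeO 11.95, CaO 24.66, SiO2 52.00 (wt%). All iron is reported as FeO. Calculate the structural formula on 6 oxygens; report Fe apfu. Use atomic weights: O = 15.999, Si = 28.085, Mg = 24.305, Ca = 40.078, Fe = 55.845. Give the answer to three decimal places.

10.81 wt% MgO ÷ 40.304 g/mol = 0.26821 mol, giving 0.26821 Mg and 0.26821 O.
11.95 wt% FeO ÷ 71.844 g/mol = 0.16633 mol, giving 0.16633 Fe and 0.16633 O.
24.66 wt% CaO ÷ 56.077 g/mol = 0.43975 mol, giving 0.43975 Ca and 0.43975 O.
52.00 wt% SiO2 ÷ 60.083 g/mol = 0.86547 mol, giving 0.86547 Si and 1.73094 O.
Oxygen sums to 2.60523; scaling by 6/2.60523 = 2.30306 puts the formula on 6 O.
Fe: 0.16633 × 2.30306 = 0.383 atoms per formula unit.

0.383 Fe apfu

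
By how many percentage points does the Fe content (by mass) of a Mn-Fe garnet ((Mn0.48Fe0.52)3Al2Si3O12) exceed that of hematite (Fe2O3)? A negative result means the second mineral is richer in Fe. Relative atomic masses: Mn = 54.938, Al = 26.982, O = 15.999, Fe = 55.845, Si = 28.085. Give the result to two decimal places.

-52.39 percentage points

First mineral: 87.118 g Fe in 496.436 g formula = 17.55 wt% Fe.
Second mineral: 111.690 g Fe in 159.687 g formula = 69.94 wt% Fe.
17.55% − 69.94% gives a difference of -52.39 percentage points.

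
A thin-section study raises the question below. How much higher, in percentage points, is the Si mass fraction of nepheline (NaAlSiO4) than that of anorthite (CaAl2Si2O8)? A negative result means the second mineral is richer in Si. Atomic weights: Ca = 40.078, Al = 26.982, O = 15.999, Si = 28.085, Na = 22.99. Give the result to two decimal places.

-0.42 percentage points

Si in NaAlSiO4: molar mass 142.053 g/mol; 1×28.085 = 28.085 g → 19.77 wt%.
Si in CaAl2Si2O8: molar mass 278.204 g/mol; 2×28.085 = 56.170 g → 20.19 wt%.
Difference = 19.77 − 20.19 = -0.42 percentage points.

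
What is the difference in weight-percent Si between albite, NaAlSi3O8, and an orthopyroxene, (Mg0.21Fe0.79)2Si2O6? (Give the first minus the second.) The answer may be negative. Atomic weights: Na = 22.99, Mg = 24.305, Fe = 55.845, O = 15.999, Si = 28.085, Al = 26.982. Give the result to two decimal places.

First mineral: 84.255 g Si in 262.219 g formula = 32.13 wt% Si.
Second mineral: 56.170 g Si in 250.607 g formula = 22.41 wt% Si.
32.13% − 22.41% gives a difference of 9.72 percentage points.

9.72 percentage points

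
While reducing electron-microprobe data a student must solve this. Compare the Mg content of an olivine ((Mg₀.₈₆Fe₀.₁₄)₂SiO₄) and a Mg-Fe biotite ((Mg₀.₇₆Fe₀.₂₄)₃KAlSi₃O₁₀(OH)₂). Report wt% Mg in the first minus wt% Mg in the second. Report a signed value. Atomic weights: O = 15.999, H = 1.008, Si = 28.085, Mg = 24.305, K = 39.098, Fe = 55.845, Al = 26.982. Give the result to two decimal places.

Mg in (Mg₀.₈₆Fe₀.₁₄)₂SiO₄: molar mass 149.522 g/mol; 1.72×24.305 = 41.805 g → 27.96 wt%.
Mg in (Mg₀.₇₆Fe₀.₂₄)₃KAlSi₃O₁₀(OH)₂: molar mass 439.963 g/mol; 2.28×24.305 = 55.415 g → 12.60 wt%.
Difference = 27.96 − 12.60 = 15.36 percentage points.

15.36 percentage points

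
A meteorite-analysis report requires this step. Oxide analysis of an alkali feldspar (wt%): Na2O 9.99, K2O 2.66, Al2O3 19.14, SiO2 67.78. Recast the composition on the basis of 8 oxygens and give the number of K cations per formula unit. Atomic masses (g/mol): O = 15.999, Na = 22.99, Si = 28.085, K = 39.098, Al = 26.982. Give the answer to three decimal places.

Na2O: 9.99/61.979 = 0.16118 mol → 0.32236 mol Na, 0.16118 mol O.
K2O: 2.66/94.195 = 0.02824 mol → 0.05648 mol K, 0.02824 mol O.
Al2O3: 19.14/101.961 = 0.18772 mol → 0.37544 mol Al, 0.56316 mol O.
SiO2: 67.78/60.083 = 1.12811 mol → 1.12811 mol Si, 2.25622 mol O.
Total oxygen = 3.00880 mol. Normalization factor = 8/3.00880 = 2.65887.
K per 8 O = 0.05648 × 2.65887 = 0.150.

0.150 K apfu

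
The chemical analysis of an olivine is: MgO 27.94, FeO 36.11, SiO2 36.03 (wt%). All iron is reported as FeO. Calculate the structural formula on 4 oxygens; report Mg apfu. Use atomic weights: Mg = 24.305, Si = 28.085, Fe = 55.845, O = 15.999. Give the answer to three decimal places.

MgO (M=40.304): mol = 0.69323; Mg = 0.69323, O = 0.69323.
FeO (M=71.844): mol = 0.50262; Fe = 0.50262, O = 0.50262.
SiO2 (M=60.083): mol = 0.59967; Si = 0.59967, O = 1.19934.
ΣO = 2.39519; factor = 4/ΣO = 1.67001.
Mg apfu = 0.69323 × 1.67001 = 1.158.

1.158 Mg apfu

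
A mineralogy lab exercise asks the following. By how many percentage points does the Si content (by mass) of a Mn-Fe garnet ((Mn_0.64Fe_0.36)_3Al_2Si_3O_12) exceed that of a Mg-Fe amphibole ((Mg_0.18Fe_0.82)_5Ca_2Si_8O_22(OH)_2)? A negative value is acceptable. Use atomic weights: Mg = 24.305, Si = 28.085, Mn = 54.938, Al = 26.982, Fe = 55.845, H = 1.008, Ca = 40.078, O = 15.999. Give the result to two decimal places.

-6.87 percentage points

Si in (Mn_0.64Fe_0.36)_3Al_2Si_3O_12: molar mass 496.001 g/mol; 3×28.085 = 84.255 g → 16.99 wt%.
Si in (Mg_0.18Fe_0.82)_5Ca_2Si_8O_22(OH)_2: molar mass 941.667 g/mol; 8×28.085 = 224.680 g → 23.86 wt%.
Difference = 16.99 − 23.86 = -6.87 percentage points.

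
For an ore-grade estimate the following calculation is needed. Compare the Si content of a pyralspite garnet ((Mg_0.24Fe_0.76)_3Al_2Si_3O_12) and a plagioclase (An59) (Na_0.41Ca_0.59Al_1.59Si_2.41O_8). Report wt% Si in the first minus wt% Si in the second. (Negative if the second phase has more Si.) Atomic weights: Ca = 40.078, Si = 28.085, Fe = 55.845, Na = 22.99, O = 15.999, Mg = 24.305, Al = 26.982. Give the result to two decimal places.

First mineral: 84.255 g Si in 475.033 g formula = 17.74 wt% Si.
Second mineral: 67.685 g Si in 271.650 g formula = 24.92 wt% Si.
17.74% − 24.92% gives a difference of -7.18 percentage points.

-7.18 percentage points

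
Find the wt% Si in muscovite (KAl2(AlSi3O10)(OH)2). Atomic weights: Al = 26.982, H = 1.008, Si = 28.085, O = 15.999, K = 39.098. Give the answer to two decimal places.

Formula mass = 1×39.098 + 3×26.982 + 3×28.085 + 12×15.999 + 2×1.008 = 398.303 g/mol, of which 84.255 g is Si.
So Si makes up 84.255/398.303 = 0.2115 of the mass, i.e. 21.15%.

21.15 wt%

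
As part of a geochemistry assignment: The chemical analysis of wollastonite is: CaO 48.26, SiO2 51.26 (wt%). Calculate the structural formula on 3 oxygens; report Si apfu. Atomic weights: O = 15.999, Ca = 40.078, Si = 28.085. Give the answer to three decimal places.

0.997 Si apfu

48.26 wt% CaO ÷ 56.077 g/mol = 0.86060 mol, giving 0.86060 Ca and 0.86060 O.
51.26 wt% SiO2 ÷ 60.083 g/mol = 0.85315 mol, giving 0.85315 Si and 1.70630 O.
Oxygen sums to 2.56690; scaling by 3/2.56690 = 1.16872 puts the formula on 3 O.
Si: 0.85315 × 1.16872 = 0.997 atoms per formula unit.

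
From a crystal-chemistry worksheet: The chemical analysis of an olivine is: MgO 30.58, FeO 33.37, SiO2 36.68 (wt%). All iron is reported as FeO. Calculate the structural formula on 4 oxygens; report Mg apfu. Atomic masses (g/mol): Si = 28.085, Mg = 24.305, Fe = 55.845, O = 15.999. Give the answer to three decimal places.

1.242 Mg apfu

MgO: 30.58/40.304 = 0.75873 mol → 0.75873 mol Mg, 0.75873 mol O.
FeO: 33.37/71.844 = 0.46448 mol → 0.46448 mol Fe, 0.46448 mol O.
SiO2: 36.68/60.083 = 0.61049 mol → 0.61049 mol Si, 1.22098 mol O.
Total oxygen = 2.44419 mol. Normalization factor = 4/2.44419 = 1.63653.
Mg per 4 O = 0.75873 × 1.63653 = 1.242.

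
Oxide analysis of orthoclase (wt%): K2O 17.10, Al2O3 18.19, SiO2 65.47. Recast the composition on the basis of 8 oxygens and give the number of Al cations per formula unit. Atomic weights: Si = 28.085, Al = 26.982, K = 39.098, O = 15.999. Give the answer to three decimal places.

K2O: 17.10/94.195 = 0.18154 mol → 0.36308 mol K, 0.18154 mol O.
Al2O3: 18.19/101.961 = 0.17840 mol → 0.35680 mol Al, 0.53520 mol O.
SiO2: 65.47/60.083 = 1.08966 mol → 1.08966 mol Si, 2.17932 mol O.
Total oxygen = 2.89606 mol. Normalization factor = 8/2.89606 = 2.76237.
Al per 8 O = 0.35680 × 2.76237 = 0.986.

0.986 Al apfu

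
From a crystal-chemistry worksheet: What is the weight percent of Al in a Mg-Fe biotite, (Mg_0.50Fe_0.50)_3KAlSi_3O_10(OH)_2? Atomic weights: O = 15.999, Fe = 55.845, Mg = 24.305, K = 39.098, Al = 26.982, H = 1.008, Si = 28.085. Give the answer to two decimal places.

5.81 mass %

Formula mass = 1.50·24.305 + 1.50·55.845 + 1·39.098 + 1·26.982 + 3·28.085 + 12·15.999 + 2·1.008 = 464.564 g/mol, of which 26.982 g is Al.
So Al makes up 26.982/464.564 = 0.0581 of the mass, i.e. 5.81%.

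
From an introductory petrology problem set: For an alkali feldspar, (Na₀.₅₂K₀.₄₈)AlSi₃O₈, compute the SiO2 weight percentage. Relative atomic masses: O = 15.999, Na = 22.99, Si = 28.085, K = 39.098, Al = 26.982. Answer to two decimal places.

66.77 wt%

Formula mass = 269.951 g/mol.
3 Si → 3.0000 mol SiO2 per formula unit; M(SiO2) = 60.083, so SiO2 mass = 180.249 g.
180.249/269.951 × 100 = 66.77 wt%.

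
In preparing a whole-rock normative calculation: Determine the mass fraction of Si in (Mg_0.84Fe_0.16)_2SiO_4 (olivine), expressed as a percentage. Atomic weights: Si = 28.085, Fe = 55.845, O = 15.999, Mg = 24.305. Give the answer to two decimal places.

18.63 mass %

Molar mass of (Mg_0.84Fe_0.16)_2SiO_4: 1.68·24.305 + 0.32·55.845 + 1·28.085 + 4·15.999 = 150.784 g/mol.
Mass of Si per formula unit: 1 × 28.085 = 28.085 g.
Weight fraction Si = 28.085 / 150.784 = 0.1863.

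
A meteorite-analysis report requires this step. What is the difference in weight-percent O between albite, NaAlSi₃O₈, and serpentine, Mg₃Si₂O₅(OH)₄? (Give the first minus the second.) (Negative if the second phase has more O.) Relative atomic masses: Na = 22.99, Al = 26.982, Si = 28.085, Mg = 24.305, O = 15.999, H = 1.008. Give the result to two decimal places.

-3.15 percentage points

M(NaAlSi₃O₈) = 262.219 g/mol, so wt% O = 127.992/262.219 × 100 = 48.81%.
M(Mg₃Si₂O₅(OH)₄) = 277.108 g/mol, so wt% O = 143.991/277.108 × 100 = 51.96%.
48.81 − 51.96 = -3.15 pp.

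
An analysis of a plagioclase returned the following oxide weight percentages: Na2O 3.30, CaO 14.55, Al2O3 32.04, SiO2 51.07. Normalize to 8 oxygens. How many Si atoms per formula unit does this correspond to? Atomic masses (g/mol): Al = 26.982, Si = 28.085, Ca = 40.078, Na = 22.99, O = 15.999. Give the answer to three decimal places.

Na2O: 3.30/61.979 = 0.05324 mol → 0.10648 mol Na, 0.05324 mol O.
CaO: 14.55/56.077 = 0.25946 mol → 0.25946 mol Ca, 0.25946 mol O.
Al2O3: 32.04/101.961 = 0.31424 mol → 0.62848 mol Al, 0.94272 mol O.
SiO2: 51.07/60.083 = 0.84999 mol → 0.84999 mol Si, 1.69998 mol O.
Total oxygen = 2.95540 mol. Normalization factor = 8/2.95540 = 2.70691.
Si per 8 O = 0.84999 × 2.70691 = 2.301.

2.301 Si apfu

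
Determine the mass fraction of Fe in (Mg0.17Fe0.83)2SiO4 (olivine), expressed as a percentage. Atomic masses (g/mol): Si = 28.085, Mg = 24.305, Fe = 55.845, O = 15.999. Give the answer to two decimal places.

48.02 weight percent

Molar mass of (Mg0.17Fe0.83)2SiO4: 0.34*24.305 + 1.66*55.845 + 1*28.085 + 4*15.999 = 193.047 g/mol.
Mass of Fe per formula unit: 1.66 × 55.845 = 92.703 g.
Weight fraction Fe = 92.703 / 193.047 = 0.4802.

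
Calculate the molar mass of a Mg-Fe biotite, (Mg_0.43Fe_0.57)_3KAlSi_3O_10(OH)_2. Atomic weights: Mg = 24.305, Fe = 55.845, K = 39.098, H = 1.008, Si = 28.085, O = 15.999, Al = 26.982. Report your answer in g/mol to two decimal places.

471.19 g/mol

M = 1.29*24.305 + 1.71*55.845 + 1*39.098 + 1*26.982 + 3*28.085 + 12*15.999 + 2*1.008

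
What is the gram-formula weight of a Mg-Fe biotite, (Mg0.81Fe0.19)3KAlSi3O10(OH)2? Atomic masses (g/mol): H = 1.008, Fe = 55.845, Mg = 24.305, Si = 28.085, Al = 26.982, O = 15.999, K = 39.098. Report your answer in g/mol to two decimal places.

435.23 g/mol

M = 2.43*24.305 + 0.57*55.845 + 1*39.098 + 1*26.982 + 3*28.085 + 12*15.999 + 2*1.008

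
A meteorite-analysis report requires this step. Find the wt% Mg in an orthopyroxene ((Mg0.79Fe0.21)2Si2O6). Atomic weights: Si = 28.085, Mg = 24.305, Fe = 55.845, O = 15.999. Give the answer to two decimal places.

17.94 wt%

M((Mg0.79Fe0.21)2Si2O6) = 214.021 g/mol.
Mg contributes 1.58 × 24.305 = 38.402 g per mole.
38.402/214.021 = 0.1794 → 17.94%.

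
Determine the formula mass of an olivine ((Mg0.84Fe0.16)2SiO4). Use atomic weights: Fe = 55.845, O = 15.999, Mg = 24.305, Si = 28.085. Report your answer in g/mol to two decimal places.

150.78 g/mol

The formula mass is the sum 1.68(24.305) + 0.32(55.845) + 1(28.085) + 4(15.999).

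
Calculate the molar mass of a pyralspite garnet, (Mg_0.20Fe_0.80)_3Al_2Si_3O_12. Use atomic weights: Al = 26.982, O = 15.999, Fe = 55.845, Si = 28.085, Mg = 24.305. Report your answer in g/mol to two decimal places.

478.82 g/mol

Mg: 0.60 × 24.305 = 14.5830
Fe: 2.40 × 55.845 = 134.0280
Al: 2 × 26.982 = 53.9640
Si: 3 × 28.085 = 84.2550
O: 12 × 15.999 = 191.9880
Summing the contributions gives the formula mass.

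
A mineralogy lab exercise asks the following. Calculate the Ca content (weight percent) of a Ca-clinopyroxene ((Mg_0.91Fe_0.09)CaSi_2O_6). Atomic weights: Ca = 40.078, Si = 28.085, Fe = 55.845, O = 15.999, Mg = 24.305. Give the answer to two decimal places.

18.27 weight percent

Formula mass = 0.91·24.305 + 0.09·55.845 + 1·40.078 + 2·28.085 + 6·15.999 = 219.386 g/mol, of which 40.078 g is Ca.
So Ca makes up 40.078/219.386 = 0.1827 of the mass, i.e. 18.27%.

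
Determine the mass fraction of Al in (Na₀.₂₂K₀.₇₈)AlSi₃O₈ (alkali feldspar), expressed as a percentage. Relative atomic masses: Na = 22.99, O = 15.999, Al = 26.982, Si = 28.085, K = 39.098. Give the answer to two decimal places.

9.82 wt%

M((Na₀.₂₂K₀.₇₈)AlSi₃O₈) = 274.783 g/mol.
Al contributes 1 × 26.982 = 26.982 g per mole.
26.982/274.783 = 0.0982 → 9.82%.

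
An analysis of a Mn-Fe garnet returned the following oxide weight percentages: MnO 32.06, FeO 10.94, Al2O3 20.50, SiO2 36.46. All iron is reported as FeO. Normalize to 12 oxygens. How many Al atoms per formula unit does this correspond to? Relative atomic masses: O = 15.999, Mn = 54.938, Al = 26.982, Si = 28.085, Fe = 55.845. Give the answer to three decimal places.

1.993 Al apfu

32.06 wt% MnO ÷ 70.937 g/mol = 0.45195 mol, giving 0.45195 Mn and 0.45195 O.
10.94 wt% FeO ÷ 71.844 g/mol = 0.15227 mol, giving 0.15227 Fe and 0.15227 O.
20.50 wt% Al2O3 ÷ 101.961 g/mol = 0.20106 mol, giving 0.40212 Al and 0.60318 O.
36.46 wt% SiO2 ÷ 60.083 g/mol = 0.60683 mol, giving 0.60683 Si and 1.21366 O.
Oxygen sums to 2.42106; scaling by 12/2.42106 = 4.95651 puts the formula on 12 O.
Al: 0.40212 × 4.95651 = 1.993 atoms per formula unit.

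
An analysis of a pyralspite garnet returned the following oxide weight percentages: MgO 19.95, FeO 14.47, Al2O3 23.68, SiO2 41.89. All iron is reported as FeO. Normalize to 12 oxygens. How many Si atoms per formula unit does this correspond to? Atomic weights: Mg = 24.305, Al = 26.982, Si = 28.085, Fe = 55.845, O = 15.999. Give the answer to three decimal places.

19.95 wt% MgO ÷ 40.304 g/mol = 0.49499 mol, giving 0.49499 Mg and 0.49499 O.
14.47 wt% FeO ÷ 71.844 g/mol = 0.20141 mol, giving 0.20141 Fe and 0.20141 O.
23.68 wt% Al2O3 ÷ 101.961 g/mol = 0.23225 mol, giving 0.46450 Al and 0.69675 O.
41.89 wt% SiO2 ÷ 60.083 g/mol = 0.69720 mol, giving 0.69720 Si and 1.39440 O.
Oxygen sums to 2.78755; scaling by 12/2.78755 = 4.30486 puts the formula on 12 O.
Si: 0.69720 × 4.30486 = 3.001 atoms per formula unit.

3.001 Si apfu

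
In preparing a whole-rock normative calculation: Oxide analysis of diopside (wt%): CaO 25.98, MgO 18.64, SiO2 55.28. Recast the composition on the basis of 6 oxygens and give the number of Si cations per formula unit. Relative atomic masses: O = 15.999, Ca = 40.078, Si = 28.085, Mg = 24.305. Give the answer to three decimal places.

CaO (M=56.077): mol = 0.46329; Ca = 0.46329, O = 0.46329.
MgO (M=40.304): mol = 0.46249; Mg = 0.46249, O = 0.46249.
SiO2 (M=60.083): mol = 0.92006; Si = 0.92006, O = 1.84012.
ΣO = 2.76590; factor = 6/ΣO = 2.16928.
Si apfu = 0.92006 × 2.16928 = 1.996.

1.996 Si apfu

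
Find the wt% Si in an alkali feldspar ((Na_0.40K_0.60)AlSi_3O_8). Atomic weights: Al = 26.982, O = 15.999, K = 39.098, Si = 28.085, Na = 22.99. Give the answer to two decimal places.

30.99 mass %

Formula mass = 0.40×22.99 + 0.60×39.098 + 1×26.982 + 3×28.085 + 8×15.999 = 271.884 g/mol, of which 84.255 g is Si.
So Si makes up 84.255/271.884 = 0.3099 of the mass, i.e. 30.99%.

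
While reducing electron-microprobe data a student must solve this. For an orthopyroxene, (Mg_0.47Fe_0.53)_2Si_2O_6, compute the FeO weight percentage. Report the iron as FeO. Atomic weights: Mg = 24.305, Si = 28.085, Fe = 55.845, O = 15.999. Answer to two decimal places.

32.52 wt%

Molar mass of (Mg_0.47Fe_0.53)_2Si_2O_6 = 0.94*24.305 + 1.06*55.845 + 2*28.085 + 6*15.999 = 234.206 g/mol.
Each formula unit contains 1.06 Fe, equivalent to 1.06/1 = 1.0600 mol FeO.
M(FeO) = 1×55.845 + 1×15.999 = 71.844 g/mol.
Mass of FeO per formula unit = 1.0600 × 71.844 = 76.155 g.
FeO wt% = 76.155 / 234.206 × 100 = 32.52%.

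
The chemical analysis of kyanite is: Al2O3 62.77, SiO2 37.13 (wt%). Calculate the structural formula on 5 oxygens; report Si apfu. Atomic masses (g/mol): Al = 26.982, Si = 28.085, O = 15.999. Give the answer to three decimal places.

1.002 Si apfu

62.77 wt% Al2O3 ÷ 101.961 g/mol = 0.61563 mol, giving 1.23126 Al and 1.84689 O.
37.13 wt% SiO2 ÷ 60.083 g/mol = 0.61798 mol, giving 0.61798 Si and 1.23596 O.
Oxygen sums to 3.08285; scaling by 5/3.08285 = 1.62188 puts the formula on 5 O.
Si: 0.61798 × 1.62188 = 1.002 atoms per formula unit.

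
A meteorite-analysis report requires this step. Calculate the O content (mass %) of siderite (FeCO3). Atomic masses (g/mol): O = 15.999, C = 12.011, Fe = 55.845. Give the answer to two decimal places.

41.43 mass %

Formula mass = 1*55.845 + 1*12.011 + 3*15.999 = 115.853 g/mol, of which 47.997 g is O.
So O makes up 47.997/115.853 = 0.4143 of the mass, i.e. 41.43%.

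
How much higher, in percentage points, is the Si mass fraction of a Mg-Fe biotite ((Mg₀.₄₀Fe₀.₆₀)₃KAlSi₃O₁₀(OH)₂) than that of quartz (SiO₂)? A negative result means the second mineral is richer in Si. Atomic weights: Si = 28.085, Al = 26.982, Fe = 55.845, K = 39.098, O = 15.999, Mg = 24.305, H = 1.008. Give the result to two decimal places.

-28.97 percentage points

First mineral: 84.255 g Si in 474.026 g formula = 17.77 wt% Si.
Second mineral: 28.085 g Si in 60.083 g formula = 46.74 wt% Si.
17.77% − 46.74% gives a difference of -28.97 percentage points.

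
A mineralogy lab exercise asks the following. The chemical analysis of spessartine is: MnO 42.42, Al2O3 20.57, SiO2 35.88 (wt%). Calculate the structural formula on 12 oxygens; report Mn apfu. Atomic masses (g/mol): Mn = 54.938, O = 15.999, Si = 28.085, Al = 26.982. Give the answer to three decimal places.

MnO: 42.42/70.937 = 0.59800 mol → 0.59800 mol Mn, 0.59800 mol O.
Al2O3: 20.57/101.961 = 0.20174 mol → 0.40348 mol Al, 0.60522 mol O.
SiO2: 35.88/60.083 = 0.59717 mol → 0.59717 mol Si, 1.19434 mol O.
Total oxygen = 2.39756 mol. Normalization factor = 12/2.39756 = 5.00509.
Mn per 12 O = 0.59800 × 5.00509 = 2.993.

2.993 Mn apfu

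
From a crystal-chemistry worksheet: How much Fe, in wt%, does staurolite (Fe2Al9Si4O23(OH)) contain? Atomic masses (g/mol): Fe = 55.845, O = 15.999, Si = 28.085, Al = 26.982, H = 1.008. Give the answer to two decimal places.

Molar mass of Fe2Al9Si4O23(OH): 2*55.845 + 9*26.982 + 4*28.085 + 24*15.999 + 1*1.008 = 851.852 g/mol.
Mass of Fe per formula unit: 2 × 55.845 = 111.690 g.
Weight fraction Fe = 111.690 / 851.852 = 0.1311.

13.11 wt%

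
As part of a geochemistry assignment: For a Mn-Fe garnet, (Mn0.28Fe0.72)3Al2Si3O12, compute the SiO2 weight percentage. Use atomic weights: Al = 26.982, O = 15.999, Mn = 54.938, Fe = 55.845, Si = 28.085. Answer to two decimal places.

36.27 wt%

Formula mass = 496.980 g/mol.
3 Si → 3.0000 mol SiO2 per formula unit; M(SiO2) = 60.083, so SiO2 mass = 180.249 g.
180.249/496.980 × 100 = 36.27 wt%.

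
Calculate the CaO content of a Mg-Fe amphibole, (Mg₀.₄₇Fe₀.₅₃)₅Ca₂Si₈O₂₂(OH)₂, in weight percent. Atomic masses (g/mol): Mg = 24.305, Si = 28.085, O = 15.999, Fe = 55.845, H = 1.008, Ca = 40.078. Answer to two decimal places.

Formula mass = 895.934 g/mol.
2 Ca → 2.0000 mol CaO per formula unit; M(CaO) = 56.077, so CaO mass = 112.154 g.
112.154/895.934 × 100 = 12.52 wt%.

12.52 wt%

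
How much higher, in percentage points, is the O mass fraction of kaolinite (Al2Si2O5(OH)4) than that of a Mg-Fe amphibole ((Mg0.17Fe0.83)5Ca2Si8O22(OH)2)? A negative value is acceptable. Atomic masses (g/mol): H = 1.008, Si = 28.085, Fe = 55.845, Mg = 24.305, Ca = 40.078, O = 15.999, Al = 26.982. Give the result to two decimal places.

15.07 percentage points

O in Al2Si2O5(OH)4: molar mass 258.157 g/mol; 9×15.999 = 143.991 g → 55.78 wt%.
O in (Mg0.17Fe0.83)5Ca2Si8O22(OH)2: molar mass 943.244 g/mol; 24×15.999 = 383.976 g → 40.71 wt%.
Difference = 55.78 − 40.71 = 15.07 percentage points.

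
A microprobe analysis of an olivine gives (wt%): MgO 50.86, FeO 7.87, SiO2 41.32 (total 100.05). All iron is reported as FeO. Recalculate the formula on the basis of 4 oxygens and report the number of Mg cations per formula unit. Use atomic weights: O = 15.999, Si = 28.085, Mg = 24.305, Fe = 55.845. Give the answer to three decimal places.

1.838 Mg apfu

MgO (M=40.304): mol = 1.26191; Mg = 1.26191, O = 1.26191.
FeO (M=71.844): mol = 0.10954; Fe = 0.10954, O = 0.10954.
SiO2 (M=60.083): mol = 0.68772; Si = 0.68772, O = 1.37544.
ΣO = 2.74689; factor = 4/ΣO = 1.45619.
Mg apfu = 1.26191 × 1.45619 = 1.838.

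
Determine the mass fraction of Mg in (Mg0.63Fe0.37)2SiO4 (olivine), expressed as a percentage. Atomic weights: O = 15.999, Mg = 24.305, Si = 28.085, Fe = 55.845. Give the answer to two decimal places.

18.67 wt%

Molar mass of (Mg0.63Fe0.37)2SiO4: 1.26*24.305 + 0.74*55.845 + 1*28.085 + 4*15.999 = 164.031 g/mol.
Mass of Mg per formula unit: 1.26 × 24.305 = 30.624 g.
Weight fraction Mg = 30.624 / 164.031 = 0.1867.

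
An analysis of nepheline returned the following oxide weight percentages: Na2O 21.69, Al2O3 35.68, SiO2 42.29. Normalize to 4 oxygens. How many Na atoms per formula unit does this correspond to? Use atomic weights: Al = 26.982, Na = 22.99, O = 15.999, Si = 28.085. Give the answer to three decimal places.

0.997 Na apfu

Na2O (M=61.979): mol = 0.34996; Na = 0.69992, O = 0.34996.
Al2O3 (M=101.961): mol = 0.34994; Al = 0.69988, O = 1.04982.
SiO2 (M=60.083): mol = 0.70386; Si = 0.70386, O = 1.40772.
ΣO = 2.80750; factor = 4/ΣO = 1.42476.
Na apfu = 0.69992 × 1.42476 = 0.997.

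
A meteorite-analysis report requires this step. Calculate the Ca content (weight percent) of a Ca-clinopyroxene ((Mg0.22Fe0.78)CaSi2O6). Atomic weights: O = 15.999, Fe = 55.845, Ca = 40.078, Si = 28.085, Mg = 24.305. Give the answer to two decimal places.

16.62 weight percent

M((Mg0.22Fe0.78)CaSi2O6) = 241.148 g/mol.
Ca contributes 1 × 40.078 = 40.078 g per mole.
40.078/241.148 = 0.1662 → 16.62%.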